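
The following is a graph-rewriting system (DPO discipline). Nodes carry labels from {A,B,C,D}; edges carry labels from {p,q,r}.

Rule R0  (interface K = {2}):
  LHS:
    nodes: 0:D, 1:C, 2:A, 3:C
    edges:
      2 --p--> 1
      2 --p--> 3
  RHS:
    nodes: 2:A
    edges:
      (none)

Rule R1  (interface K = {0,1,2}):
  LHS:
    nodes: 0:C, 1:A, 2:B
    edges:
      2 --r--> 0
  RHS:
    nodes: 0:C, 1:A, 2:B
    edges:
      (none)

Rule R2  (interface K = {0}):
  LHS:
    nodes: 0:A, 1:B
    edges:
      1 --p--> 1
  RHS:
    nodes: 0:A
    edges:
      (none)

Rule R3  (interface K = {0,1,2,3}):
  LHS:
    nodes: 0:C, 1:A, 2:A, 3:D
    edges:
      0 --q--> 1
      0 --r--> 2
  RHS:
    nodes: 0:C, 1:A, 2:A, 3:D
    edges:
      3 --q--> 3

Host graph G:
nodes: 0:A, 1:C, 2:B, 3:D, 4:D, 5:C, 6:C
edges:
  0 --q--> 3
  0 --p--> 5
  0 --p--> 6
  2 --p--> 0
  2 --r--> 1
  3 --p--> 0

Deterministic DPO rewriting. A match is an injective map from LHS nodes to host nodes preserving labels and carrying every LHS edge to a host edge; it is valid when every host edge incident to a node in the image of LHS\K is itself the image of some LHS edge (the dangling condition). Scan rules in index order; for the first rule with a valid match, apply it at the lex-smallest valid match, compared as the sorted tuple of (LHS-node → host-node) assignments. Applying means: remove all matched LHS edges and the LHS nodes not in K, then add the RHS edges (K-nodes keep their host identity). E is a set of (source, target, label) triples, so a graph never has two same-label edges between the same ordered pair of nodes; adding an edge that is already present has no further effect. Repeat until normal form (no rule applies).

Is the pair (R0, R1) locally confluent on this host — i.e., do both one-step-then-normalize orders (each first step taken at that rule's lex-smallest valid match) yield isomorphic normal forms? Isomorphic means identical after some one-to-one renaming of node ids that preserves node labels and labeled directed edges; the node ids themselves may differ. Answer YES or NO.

Answer: YES

Derivation:
branch R0-first: apply at {0↦4, 1↦5, 2↦0, 3↦6} → |E|=4, then 1 more step(s) → NF |V|=4 |E|=3 V={0:A, 1:C, 2:B, 3:D} E=0-q->3 2-p->0 3-p->0
branch R1-first: apply at {0↦1, 1↦0, 2↦2} → |E|=5, then 1 more step(s) → NF |V|=4 |E|=3 V={0:A, 1:C, 2:B, 3:D} E=0-q->3 2-p->0 3-p->0
graphs isomorphic (equal up to label-preserving node renaming)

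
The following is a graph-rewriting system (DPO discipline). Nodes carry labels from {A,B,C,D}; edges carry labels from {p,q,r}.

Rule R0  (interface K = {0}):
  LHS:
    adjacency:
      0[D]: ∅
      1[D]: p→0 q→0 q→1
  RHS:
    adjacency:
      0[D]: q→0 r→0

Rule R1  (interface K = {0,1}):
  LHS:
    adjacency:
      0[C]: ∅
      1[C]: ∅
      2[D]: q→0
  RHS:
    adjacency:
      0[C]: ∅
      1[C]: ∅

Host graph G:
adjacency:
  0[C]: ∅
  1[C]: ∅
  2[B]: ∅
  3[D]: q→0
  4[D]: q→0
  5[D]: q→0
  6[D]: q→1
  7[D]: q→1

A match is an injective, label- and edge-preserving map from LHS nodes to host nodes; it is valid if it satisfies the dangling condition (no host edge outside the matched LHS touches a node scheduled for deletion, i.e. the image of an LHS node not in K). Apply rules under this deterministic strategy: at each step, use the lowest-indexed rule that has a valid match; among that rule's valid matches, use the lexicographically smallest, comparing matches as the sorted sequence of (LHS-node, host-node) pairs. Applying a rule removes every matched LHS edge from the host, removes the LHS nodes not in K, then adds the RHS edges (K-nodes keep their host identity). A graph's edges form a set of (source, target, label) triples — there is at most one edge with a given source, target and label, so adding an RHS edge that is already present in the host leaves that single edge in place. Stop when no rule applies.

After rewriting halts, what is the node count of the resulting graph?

[0] host  ⇒  8 nodes, 5 edges  {3-q->0 4-q->0 5-q->0 6-q->1 7-q->1}
[1] R1 @ {0↦0, 1↦1, 2↦3}  ⇒  7 nodes, 4 edges  {4-q->0 5-q->0 6-q->1 7-q->1}
[2] R1 @ {0↦0, 1↦1, 2↦4}  ⇒  6 nodes, 3 edges  {5-q->0 6-q->1 7-q->1}
[3] R1 @ {0↦0, 1↦1, 2↦5}  ⇒  5 nodes, 2 edges  {6-q->1 7-q->1}
[4] R1 @ {0↦1, 1↦0, 2↦6}  ⇒  4 nodes, 1 edges  {7-q->1}
[5] R1 @ {0↦1, 1↦0, 2↦7}  ⇒  3 nodes, 0 edges  {∅}
halt: no rule applies after step 5
NF nodes: {0:C, 1:C, 2:B}

Answer: 3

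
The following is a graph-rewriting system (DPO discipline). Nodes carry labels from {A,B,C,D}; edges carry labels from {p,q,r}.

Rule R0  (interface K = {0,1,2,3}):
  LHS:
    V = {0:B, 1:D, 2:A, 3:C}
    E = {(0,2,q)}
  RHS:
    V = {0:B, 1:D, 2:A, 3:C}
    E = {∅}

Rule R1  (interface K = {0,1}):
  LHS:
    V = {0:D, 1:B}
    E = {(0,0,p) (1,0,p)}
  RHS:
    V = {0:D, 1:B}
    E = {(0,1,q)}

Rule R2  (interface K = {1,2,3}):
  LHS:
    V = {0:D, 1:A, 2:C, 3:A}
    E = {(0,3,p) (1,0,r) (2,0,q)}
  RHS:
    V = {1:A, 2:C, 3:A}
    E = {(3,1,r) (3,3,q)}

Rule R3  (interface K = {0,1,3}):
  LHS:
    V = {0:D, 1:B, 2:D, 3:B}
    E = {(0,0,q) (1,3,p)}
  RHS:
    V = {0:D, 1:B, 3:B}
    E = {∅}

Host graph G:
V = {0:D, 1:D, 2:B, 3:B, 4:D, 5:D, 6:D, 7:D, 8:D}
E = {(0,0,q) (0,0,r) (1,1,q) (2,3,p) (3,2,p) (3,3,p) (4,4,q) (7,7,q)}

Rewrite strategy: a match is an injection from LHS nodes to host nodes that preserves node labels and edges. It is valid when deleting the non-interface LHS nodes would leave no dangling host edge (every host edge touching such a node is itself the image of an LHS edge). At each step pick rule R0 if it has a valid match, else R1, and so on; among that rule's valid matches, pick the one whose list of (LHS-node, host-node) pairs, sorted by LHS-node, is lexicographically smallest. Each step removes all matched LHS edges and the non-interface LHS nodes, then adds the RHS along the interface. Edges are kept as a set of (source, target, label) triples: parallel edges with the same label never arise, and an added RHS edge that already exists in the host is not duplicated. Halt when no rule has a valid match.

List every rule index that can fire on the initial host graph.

R0: no valid match — LHS pattern not found
R1: no valid match — LHS pattern not found
R2: no valid match — LHS pattern not found
R3: 24 valid matches — {0↦0, 1↦2, 2↦5, 3↦3}, {0↦0, 1↦2, 2↦6, 3↦3}, {0↦0, 1↦2, 2↦8, 3↦3} (+21 more)

Answer: [R3]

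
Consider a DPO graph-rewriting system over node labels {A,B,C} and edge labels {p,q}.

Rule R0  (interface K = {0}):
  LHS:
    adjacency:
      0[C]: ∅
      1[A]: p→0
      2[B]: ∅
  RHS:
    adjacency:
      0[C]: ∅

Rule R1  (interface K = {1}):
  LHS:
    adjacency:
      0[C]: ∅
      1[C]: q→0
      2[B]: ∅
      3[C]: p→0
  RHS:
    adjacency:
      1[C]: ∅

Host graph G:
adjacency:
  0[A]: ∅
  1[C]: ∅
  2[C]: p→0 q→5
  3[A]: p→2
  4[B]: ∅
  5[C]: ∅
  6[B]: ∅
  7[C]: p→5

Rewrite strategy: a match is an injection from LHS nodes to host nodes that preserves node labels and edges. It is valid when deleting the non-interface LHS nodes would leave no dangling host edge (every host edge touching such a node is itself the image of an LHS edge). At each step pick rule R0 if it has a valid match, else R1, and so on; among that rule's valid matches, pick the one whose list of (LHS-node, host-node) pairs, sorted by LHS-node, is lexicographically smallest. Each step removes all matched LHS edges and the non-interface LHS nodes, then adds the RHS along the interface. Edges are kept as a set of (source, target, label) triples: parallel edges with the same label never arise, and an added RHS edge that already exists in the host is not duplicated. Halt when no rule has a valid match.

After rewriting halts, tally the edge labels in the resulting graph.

Answer: p:1

Rewrite trace:
start.  V:8 E:4  edges: 2-p->0 2-q->5 3-p->2 7-p->5
1. fire R0 via {0↦2, 1↦3, 2↦4}  →  V:6 E:3  edges: 2-p->0 2-q->5 7-p->5
2. fire R1 via {0↦5, 1↦2, 2↦6, 3↦7}  →  V:3 E:1  edges: 2-p->0
halt: no rule applies after step 2
NF edges: [(2, 0, 'p')]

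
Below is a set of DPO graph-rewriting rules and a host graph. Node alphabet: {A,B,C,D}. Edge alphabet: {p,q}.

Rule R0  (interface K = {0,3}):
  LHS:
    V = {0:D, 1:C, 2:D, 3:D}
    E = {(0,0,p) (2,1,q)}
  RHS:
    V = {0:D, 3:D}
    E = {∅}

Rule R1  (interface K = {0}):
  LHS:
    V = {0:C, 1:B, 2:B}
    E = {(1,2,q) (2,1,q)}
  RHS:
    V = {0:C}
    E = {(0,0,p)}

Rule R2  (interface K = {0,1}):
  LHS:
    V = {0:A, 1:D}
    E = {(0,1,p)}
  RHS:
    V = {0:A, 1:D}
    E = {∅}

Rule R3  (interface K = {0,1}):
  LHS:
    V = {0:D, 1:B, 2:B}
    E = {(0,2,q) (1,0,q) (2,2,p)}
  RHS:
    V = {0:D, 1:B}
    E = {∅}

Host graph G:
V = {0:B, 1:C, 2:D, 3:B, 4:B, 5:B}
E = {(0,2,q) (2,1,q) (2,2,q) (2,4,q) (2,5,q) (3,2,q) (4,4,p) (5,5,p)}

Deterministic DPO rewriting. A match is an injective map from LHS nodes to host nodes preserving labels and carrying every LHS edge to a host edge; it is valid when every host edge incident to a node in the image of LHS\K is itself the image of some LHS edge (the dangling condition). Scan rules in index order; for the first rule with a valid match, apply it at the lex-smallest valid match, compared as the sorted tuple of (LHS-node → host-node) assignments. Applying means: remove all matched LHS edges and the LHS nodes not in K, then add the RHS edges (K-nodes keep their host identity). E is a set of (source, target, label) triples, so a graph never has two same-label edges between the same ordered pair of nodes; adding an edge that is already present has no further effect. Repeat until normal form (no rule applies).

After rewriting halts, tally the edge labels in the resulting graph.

Answer: q:2

Rewrite trace:
start.  V:6 E:8  edges: 0-q->2 2-q->1 2-q->2 2-q->4 2-q->5 3-q->2 4-p->4 5-p->5
1. fire R3 via {0↦2, 1↦0, 2↦4}  →  V:5 E:5  edges: 2-q->1 2-q->2 2-q->5 3-q->2 5-p->5
2. fire R3 via {0↦2, 1↦3, 2↦5}  →  V:4 E:2  edges: 2-q->1 2-q->2
final graph: no rule applies after step 2
NF edges: [(2, 1, 'q'), (2, 2, 'q')]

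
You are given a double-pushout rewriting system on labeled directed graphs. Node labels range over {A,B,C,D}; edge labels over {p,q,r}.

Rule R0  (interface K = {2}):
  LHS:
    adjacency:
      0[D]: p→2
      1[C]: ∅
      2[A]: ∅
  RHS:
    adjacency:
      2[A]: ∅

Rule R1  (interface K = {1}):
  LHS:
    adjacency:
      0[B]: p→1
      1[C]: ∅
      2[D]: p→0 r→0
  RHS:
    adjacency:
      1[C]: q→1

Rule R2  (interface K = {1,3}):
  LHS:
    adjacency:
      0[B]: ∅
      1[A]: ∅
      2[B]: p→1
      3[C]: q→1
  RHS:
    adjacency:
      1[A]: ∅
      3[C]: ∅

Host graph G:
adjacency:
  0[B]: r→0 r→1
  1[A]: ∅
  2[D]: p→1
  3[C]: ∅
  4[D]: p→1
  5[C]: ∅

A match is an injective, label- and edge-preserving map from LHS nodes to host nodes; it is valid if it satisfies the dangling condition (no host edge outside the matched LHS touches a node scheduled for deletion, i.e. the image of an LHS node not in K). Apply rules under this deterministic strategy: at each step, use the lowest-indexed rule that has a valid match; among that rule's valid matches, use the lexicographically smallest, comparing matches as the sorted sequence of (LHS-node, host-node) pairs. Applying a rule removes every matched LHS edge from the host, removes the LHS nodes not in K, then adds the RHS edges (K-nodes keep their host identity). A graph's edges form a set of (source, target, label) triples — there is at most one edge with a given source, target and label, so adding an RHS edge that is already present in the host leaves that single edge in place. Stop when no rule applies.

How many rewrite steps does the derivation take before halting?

[0] host  ⇒  6 nodes, 4 edges  {0-r->0 0-r->1 2-p->1 4-p->1}
[1] R0 @ {0↦2, 1↦3, 2↦1}  ⇒  4 nodes, 3 edges  {0-r->0 0-r->1 4-p->1}
[2] R0 @ {0↦4, 1↦5, 2↦1}  ⇒  2 nodes, 2 edges  {0-r->0 0-r->1}
halt: no rule applies after step 2

Answer: 2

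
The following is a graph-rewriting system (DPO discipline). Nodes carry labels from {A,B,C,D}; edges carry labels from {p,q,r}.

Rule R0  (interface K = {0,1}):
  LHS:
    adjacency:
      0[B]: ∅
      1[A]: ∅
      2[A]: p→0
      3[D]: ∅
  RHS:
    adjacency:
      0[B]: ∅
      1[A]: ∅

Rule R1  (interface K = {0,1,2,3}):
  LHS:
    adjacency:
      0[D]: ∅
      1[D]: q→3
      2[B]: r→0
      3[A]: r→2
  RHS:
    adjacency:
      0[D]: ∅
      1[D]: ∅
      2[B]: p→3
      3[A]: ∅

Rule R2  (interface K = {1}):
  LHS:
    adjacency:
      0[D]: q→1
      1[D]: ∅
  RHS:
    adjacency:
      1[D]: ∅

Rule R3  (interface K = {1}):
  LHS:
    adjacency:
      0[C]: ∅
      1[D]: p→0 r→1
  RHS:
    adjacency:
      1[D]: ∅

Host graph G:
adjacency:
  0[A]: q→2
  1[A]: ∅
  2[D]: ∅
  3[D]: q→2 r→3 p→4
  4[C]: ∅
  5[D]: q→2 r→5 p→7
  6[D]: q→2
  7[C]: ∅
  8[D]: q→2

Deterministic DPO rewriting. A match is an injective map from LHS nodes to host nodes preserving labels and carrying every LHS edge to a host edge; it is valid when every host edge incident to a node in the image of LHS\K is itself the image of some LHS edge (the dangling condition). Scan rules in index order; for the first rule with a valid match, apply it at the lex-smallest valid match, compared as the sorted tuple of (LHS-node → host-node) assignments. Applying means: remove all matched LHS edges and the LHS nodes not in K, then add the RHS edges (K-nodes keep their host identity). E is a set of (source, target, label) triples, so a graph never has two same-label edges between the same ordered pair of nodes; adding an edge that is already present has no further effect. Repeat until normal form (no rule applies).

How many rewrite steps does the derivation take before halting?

[0] host  ⇒  9 nodes, 9 edges  {0-q->2 3-q->2 3-r->3 3-p->4 5-q->2 5-r->5 5-p->7 6-q->2 8-q->2}
[1] R2 @ {0↦6, 1↦2}  ⇒  8 nodes, 8 edges  {0-q->2 3-q->2 3-r->3 3-p->4 5-q->2 5-r->5 5-p->7 8-q->2}
[2] R2 @ {0↦8, 1↦2}  ⇒  7 nodes, 7 edges  {0-q->2 3-q->2 3-r->3 3-p->4 5-q->2 5-r->5 5-p->7}
[3] R3 @ {0↦4, 1↦3}  ⇒  6 nodes, 5 edges  {0-q->2 3-q->2 5-q->2 5-r->5 5-p->7}
[4] R2 @ {0↦3, 1↦2}  ⇒  5 nodes, 4 edges  {0-q->2 5-q->2 5-r->5 5-p->7}
[5] R3 @ {0↦7, 1↦5}  ⇒  4 nodes, 2 edges  {0-q->2 5-q->2}
[6] R2 @ {0↦5, 1↦2}  ⇒  3 nodes, 1 edges  {0-q->2}
final graph: no rule applies after step 6

Answer: 6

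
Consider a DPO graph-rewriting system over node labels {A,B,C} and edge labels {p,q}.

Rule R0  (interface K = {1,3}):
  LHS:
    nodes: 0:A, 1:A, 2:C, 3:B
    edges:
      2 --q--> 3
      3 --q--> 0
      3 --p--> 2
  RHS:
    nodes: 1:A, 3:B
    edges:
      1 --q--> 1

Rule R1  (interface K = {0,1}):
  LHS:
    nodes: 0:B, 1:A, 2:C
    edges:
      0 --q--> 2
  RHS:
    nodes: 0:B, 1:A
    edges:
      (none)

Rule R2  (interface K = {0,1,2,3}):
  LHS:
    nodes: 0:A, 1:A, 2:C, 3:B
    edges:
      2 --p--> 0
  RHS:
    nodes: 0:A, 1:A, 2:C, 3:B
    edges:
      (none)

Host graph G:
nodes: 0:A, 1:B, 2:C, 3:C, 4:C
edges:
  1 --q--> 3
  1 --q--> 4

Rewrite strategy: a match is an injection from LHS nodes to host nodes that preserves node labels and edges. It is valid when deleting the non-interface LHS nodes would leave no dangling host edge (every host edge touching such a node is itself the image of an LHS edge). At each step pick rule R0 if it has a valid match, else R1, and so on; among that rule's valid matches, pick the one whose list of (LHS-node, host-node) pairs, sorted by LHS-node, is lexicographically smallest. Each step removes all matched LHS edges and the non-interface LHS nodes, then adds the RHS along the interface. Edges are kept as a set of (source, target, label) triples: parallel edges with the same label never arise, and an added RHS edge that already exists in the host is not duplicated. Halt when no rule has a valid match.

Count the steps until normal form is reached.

[0] host  ⇒  5 nodes, 2 edges  {1-q->3 1-q->4}
[1] R1 @ {0↦1, 1↦0, 2↦3}  ⇒  4 nodes, 1 edges  {1-q->4}
[2] R1 @ {0↦1, 1↦0, 2↦4}  ⇒  3 nodes, 0 edges  {∅}
final graph: no rule applies after step 2

Answer: 2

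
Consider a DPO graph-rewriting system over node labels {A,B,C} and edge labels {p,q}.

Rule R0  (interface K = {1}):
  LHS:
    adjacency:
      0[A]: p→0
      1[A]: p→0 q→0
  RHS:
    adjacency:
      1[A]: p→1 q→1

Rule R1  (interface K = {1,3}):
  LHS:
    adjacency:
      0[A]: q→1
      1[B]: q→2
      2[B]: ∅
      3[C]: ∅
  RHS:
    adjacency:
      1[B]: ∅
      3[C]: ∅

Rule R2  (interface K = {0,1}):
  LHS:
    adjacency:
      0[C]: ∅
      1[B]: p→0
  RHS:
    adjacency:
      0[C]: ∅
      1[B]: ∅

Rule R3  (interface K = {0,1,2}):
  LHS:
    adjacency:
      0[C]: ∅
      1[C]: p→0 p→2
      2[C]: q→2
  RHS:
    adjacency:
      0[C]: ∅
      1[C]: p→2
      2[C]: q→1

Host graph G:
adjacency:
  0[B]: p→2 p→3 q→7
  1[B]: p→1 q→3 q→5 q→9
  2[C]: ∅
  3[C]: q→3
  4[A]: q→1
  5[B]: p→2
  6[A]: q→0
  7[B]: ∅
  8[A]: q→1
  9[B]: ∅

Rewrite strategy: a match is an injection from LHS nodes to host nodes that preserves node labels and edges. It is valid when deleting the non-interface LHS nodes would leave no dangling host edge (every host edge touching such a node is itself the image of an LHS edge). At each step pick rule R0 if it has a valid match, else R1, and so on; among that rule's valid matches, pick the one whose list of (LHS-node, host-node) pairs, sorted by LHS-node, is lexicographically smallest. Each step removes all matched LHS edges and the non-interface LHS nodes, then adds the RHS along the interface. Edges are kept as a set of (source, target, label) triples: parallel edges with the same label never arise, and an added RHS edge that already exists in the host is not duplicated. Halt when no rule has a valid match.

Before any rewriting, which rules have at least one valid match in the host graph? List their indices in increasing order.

R0: no valid match — LHS pattern not found
R1: 6 valid matches — {0↦4, 1↦1, 2↦9, 3↦2}, {0↦4, 1↦1, 2↦9, 3↦3}, {0↦6, 1↦0, 2↦7, 3↦2} (+3 more)
R2: 3 valid matches — {0↦2, 1↦0}, {0↦2, 1↦5}, {0↦3, 1↦0}
R3: no valid match — LHS pattern not found

Answer: [R1,R2]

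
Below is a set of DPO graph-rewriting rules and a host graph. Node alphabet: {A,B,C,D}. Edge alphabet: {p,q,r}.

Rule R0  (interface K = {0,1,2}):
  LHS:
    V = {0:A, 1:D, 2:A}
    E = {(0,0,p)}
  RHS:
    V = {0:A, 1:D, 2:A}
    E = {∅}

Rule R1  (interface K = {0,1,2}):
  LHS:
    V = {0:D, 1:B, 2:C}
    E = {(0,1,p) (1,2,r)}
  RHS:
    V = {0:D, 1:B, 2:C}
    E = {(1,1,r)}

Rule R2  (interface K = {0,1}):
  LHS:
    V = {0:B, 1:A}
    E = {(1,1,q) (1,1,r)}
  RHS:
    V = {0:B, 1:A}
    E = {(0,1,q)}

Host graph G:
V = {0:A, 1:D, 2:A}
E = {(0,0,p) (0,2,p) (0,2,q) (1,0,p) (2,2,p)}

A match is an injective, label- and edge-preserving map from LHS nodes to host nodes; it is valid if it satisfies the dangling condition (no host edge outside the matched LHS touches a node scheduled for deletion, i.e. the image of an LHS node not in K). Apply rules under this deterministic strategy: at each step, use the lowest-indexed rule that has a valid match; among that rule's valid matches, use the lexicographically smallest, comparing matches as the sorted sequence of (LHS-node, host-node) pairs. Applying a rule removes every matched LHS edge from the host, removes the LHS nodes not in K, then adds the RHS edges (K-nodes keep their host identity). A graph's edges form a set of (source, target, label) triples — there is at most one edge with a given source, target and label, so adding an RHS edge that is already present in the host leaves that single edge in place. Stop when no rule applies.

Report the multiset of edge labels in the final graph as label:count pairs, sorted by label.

start.  V:3 E:5  edges: 0-p->0 0-p->2 0-q->2 1-p->0 2-p->2
1. fire R0 via {0↦0, 1↦1, 2↦2}  →  V:3 E:4  edges: 0-p->2 0-q->2 1-p->0 2-p->2
2. fire R0 via {0↦2, 1↦1, 2↦0}  →  V:3 E:3  edges: 0-p->2 0-q->2 1-p->0
final graph: no rule applies after step 2
NF edges: [(0, 2, 'p'), (0, 2, 'q'), (1, 0, 'p')]

Answer: p:2 q:1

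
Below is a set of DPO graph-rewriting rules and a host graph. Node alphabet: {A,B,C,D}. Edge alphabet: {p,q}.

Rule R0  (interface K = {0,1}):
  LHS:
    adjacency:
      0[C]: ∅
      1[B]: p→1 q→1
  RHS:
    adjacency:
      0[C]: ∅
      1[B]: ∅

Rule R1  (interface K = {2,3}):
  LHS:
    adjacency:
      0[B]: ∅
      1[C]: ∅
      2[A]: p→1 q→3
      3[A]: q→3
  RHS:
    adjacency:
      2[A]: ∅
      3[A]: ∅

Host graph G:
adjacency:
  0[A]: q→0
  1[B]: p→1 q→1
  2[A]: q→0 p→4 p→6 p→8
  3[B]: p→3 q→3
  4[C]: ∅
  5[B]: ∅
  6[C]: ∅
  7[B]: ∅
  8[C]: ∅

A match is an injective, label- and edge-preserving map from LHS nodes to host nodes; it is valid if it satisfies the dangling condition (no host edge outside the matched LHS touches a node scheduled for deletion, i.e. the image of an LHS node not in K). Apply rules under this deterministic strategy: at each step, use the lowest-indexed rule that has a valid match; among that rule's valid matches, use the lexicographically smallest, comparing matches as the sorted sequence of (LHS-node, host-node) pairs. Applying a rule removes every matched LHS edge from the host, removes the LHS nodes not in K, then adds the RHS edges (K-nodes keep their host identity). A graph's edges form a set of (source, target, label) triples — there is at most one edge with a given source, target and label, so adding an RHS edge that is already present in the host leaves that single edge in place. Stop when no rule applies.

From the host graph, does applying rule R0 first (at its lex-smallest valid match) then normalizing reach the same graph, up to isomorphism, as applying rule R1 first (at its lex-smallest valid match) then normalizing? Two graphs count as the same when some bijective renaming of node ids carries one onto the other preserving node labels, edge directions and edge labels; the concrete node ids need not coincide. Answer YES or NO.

branch R0-first: apply at {0↦4, 1↦1} → |E|=7, then 2 more step(s) → NF |V|=7 |E|=2 V={0:A, 2:A, 3:B, 5:B, 6:C, 7:B, 8:C} E=2-p->6 2-p->8
branch R1-first: apply at {0↦5, 1↦4, 2↦2, 3↦0} → |E|=6, then 2 more step(s) → NF |V|=7 |E|=2 V={0:A, 1:B, 2:A, 3:B, 6:C, 7:B, 8:C} E=2-p->6 2-p->8
graphs isomorphic (equal up to label-preserving node renaming)

Answer: YES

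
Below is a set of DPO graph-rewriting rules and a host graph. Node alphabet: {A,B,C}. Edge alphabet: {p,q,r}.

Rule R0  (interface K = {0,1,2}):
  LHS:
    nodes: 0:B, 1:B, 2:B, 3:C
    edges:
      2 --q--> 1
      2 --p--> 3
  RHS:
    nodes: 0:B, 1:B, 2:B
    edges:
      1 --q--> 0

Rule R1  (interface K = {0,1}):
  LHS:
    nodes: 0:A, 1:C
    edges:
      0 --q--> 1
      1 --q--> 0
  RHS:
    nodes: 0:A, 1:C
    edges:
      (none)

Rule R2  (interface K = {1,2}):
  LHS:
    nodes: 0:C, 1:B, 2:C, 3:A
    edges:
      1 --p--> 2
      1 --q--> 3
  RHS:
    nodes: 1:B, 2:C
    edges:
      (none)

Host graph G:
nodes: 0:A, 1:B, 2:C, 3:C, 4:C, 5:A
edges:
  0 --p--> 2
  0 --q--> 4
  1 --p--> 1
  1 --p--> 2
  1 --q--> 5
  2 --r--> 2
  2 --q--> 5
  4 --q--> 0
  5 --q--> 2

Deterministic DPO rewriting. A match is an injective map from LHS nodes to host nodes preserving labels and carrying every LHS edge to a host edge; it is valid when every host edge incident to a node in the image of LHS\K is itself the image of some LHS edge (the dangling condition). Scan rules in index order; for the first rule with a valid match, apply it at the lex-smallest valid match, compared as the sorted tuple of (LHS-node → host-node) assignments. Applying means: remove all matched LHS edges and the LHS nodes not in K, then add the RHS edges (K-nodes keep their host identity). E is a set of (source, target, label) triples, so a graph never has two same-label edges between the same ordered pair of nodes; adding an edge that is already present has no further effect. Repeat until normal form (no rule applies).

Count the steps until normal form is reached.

start.  V:6 E:9  edges: 0-p->2 0-q->4 1-p->1 1-p->2 1-q->5 2-r->2 2-q->5 4-q->0 5-q->2
1. fire R1 via {0↦0, 1↦4}  →  V:6 E:7  edges: 0-p->2 1-p->1 1-p->2 1-q->5 2-r->2 2-q->5 5-q->2
2. fire R1 via {0↦5, 1↦2}  →  V:6 E:5  edges: 0-p->2 1-p->1 1-p->2 1-q->5 2-r->2
3. fire R2 via {0↦3, 1↦1, 2↦2, 3↦5}  →  V:4 E:3  edges: 0-p->2 1-p->1 2-r->2
final graph: no rule applies after step 3

Answer: 3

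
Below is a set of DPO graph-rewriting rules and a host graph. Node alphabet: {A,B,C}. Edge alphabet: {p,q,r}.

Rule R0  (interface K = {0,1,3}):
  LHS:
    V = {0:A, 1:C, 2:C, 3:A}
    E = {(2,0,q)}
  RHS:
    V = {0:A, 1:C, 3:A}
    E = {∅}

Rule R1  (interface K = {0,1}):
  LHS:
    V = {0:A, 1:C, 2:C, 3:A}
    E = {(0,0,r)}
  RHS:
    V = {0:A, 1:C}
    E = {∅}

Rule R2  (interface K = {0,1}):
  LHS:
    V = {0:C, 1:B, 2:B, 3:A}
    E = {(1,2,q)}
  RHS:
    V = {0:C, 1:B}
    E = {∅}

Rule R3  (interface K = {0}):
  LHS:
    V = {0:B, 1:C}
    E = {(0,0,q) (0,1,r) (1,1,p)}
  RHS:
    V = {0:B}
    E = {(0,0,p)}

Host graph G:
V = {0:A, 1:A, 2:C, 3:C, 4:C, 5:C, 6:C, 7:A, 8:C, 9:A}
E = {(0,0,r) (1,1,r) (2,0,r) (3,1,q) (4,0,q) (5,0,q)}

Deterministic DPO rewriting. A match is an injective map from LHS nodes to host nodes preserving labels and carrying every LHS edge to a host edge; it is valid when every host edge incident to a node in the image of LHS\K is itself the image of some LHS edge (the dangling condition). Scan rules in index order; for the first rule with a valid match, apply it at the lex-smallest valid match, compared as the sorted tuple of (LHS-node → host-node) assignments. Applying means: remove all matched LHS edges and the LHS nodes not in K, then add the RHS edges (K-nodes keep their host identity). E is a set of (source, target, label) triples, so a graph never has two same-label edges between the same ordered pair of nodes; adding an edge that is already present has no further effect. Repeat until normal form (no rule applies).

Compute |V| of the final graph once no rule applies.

start.  V:10 E:6  edges: 0-r->0 1-r->1 2-r->0 3-q->1 4-q->0 5-q->0
1. fire R0 via {0↦0, 1↦2, 2↦4, 3↦1}  →  V:9 E:5  edges: 0-r->0 1-r->1 2-r->0 3-q->1 5-q->0
2. fire R0 via {0↦0, 1↦2, 2↦5, 3↦1}  →  V:8 E:4  edges: 0-r->0 1-r->1 2-r->0 3-q->1
3. fire R0 via {0↦1, 1↦2, 2↦3, 3↦0}  →  V:7 E:3  edges: 0-r->0 1-r->1 2-r->0
4. fire R1 via {0↦0, 1↦2, 2↦6, 3↦7}  →  V:5 E:2  edges: 1-r->1 2-r->0
5. fire R1 via {0↦1, 1↦2, 2↦8, 3↦9}  →  V:3 E:1  edges: 2-r->0
normal form: no rule applies after step 5
NF nodes: {0:A, 1:A, 2:C}

Answer: 3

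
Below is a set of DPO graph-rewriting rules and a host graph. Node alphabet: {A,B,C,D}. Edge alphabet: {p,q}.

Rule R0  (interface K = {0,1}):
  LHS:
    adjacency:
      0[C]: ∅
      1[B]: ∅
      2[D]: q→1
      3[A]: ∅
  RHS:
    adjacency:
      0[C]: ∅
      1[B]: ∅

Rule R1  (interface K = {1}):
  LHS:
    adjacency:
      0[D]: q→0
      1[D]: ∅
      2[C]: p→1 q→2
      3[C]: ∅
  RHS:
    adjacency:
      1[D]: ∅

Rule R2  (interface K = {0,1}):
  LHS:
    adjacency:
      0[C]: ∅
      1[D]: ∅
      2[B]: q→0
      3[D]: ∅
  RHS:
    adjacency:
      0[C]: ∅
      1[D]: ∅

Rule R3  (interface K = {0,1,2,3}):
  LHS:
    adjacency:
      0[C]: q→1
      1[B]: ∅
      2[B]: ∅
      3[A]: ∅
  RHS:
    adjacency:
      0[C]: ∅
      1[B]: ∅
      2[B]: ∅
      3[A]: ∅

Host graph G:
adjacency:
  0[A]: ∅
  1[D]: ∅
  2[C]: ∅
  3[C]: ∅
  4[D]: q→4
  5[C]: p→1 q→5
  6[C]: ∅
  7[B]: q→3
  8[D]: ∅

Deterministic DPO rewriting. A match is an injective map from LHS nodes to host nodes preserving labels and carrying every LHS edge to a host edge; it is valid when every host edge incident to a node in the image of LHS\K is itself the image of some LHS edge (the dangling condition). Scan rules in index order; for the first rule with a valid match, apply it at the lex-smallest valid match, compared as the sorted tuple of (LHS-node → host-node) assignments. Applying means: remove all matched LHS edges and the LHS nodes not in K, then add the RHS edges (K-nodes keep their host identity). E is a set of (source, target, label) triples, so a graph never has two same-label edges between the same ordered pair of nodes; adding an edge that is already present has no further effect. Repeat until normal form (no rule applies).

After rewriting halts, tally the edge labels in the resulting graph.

Answer: (no edges)

Derivation:
start.  V:9 E:4  edges: 4-q->4 5-p->1 5-q->5 7-q->3
1. fire R1 via {0↦4, 1↦1, 2↦5, 3↦2}  →  V:6 E:1  edges: 7-q->3
2. fire R2 via {0↦3, 1↦1, 2↦7, 3↦8}  →  V:4 E:0  edges: ∅
normal form: no rule applies after step 2
NF edges: []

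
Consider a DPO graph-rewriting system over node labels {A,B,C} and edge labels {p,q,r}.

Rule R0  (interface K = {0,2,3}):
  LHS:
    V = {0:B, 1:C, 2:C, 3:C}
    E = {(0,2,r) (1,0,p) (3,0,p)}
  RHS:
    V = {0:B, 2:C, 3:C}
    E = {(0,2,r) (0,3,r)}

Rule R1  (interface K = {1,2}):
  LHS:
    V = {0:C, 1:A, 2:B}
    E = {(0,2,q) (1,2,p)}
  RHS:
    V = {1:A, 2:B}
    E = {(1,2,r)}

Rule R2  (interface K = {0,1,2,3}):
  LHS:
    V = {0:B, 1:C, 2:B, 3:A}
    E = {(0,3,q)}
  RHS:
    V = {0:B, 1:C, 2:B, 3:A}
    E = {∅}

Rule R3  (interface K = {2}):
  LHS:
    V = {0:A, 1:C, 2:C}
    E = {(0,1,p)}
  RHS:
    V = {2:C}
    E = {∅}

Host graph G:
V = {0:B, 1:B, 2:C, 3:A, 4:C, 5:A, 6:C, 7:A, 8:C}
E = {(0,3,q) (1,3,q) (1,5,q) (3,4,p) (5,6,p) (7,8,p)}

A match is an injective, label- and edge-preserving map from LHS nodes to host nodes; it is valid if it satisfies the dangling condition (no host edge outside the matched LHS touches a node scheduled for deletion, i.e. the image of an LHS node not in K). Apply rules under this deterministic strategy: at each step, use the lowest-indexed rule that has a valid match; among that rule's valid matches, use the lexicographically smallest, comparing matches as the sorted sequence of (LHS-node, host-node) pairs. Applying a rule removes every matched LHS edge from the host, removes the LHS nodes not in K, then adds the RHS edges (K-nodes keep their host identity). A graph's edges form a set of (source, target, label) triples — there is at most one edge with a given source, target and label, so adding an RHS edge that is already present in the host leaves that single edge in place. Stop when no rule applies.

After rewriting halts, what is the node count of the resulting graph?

start.  V:9 E:6  edges: 0-q->3 1-q->3 1-q->5 3-p->4 5-p->6 7-p->8
1. fire R2 via {0↦0, 1↦2, 2↦1, 3↦3}  →  V:9 E:5  edges: 1-q->3 1-q->5 3-p->4 5-p->6 7-p->8
2. fire R2 via {0↦1, 1↦2, 2↦0, 3↦3}  →  V:9 E:4  edges: 1-q->5 3-p->4 5-p->6 7-p->8
3. fire R2 via {0↦1, 1↦2, 2↦0, 3↦5}  →  V:9 E:3  edges: 3-p->4 5-p->6 7-p->8
4. fire R3 via {0↦3, 1↦4, 2↦2}  →  V:7 E:2  edges: 5-p->6 7-p->8
5. fire R3 via {0↦5, 1↦6, 2↦2}  →  V:5 E:1  edges: 7-p->8
6. fire R3 via {0↦7, 1↦8, 2↦2}  →  V:3 E:0  edges: ∅
final graph: no rule applies after step 6
NF nodes: {0:B, 1:B, 2:C}

Answer: 3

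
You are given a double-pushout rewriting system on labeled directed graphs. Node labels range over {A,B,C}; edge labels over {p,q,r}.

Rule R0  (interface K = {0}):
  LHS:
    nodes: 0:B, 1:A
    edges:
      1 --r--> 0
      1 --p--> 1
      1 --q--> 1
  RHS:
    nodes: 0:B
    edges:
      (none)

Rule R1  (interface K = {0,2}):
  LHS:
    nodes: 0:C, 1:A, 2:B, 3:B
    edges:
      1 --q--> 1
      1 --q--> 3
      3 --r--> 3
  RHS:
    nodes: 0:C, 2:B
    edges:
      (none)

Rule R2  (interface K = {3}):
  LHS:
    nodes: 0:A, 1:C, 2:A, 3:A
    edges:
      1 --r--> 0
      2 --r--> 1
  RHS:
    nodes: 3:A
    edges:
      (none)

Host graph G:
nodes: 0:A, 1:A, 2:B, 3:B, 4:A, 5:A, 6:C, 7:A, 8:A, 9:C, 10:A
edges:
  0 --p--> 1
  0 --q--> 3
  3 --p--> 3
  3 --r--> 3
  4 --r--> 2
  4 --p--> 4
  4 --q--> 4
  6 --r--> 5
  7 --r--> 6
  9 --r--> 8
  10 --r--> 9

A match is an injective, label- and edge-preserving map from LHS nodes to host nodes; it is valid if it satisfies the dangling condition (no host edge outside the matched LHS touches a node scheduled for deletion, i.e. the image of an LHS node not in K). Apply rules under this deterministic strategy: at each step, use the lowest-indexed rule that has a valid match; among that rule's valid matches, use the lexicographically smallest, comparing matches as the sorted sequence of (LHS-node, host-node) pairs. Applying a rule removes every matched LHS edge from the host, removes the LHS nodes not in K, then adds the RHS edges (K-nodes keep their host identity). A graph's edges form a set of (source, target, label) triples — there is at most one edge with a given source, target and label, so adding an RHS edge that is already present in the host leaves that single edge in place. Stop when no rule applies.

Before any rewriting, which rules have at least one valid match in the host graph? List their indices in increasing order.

R0: 1 valid match — {0↦2, 1↦4}
R1: no valid match — LHS pattern not found
R2: 10 valid matches — {0↦5, 1↦6, 2↦7, 3↦0}, {0↦5, 1↦6, 2↦7, 3↦1}, {0↦5, 1↦6, 2↦7, 3↦4} (+7 more)

Answer: [R0,R2]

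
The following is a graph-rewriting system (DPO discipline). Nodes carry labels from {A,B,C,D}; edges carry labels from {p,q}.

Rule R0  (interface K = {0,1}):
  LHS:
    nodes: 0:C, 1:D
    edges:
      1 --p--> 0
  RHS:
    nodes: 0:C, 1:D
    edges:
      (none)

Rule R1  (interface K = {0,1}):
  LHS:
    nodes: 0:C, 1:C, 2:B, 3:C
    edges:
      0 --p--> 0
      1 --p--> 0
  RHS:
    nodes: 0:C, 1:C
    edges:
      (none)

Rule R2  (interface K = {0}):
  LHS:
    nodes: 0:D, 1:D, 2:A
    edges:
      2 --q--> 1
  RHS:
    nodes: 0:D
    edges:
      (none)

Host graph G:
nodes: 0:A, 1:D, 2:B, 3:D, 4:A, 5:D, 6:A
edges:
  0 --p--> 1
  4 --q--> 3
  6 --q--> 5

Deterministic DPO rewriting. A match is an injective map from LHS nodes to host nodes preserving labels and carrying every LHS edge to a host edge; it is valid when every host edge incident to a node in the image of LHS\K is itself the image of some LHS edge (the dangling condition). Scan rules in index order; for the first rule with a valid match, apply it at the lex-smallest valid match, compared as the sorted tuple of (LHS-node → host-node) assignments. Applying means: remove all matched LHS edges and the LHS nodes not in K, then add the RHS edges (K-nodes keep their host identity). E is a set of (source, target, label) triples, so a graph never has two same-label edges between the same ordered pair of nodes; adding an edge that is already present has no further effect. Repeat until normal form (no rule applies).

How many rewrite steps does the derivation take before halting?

initial: |V|=7 |E|=3  E = 0-p->1 4-q->3 6-q->5
step 1: apply R2 at {0↦1, 1↦3, 2↦4}  → |V|=5 |E|=2  E = 0-p->1 6-q->5
step 2: apply R2 at {0↦1, 1↦5, 2↦6}  → |V|=3 |E|=1  E = 0-p->1
final graph: no rule applies after step 2

Answer: 2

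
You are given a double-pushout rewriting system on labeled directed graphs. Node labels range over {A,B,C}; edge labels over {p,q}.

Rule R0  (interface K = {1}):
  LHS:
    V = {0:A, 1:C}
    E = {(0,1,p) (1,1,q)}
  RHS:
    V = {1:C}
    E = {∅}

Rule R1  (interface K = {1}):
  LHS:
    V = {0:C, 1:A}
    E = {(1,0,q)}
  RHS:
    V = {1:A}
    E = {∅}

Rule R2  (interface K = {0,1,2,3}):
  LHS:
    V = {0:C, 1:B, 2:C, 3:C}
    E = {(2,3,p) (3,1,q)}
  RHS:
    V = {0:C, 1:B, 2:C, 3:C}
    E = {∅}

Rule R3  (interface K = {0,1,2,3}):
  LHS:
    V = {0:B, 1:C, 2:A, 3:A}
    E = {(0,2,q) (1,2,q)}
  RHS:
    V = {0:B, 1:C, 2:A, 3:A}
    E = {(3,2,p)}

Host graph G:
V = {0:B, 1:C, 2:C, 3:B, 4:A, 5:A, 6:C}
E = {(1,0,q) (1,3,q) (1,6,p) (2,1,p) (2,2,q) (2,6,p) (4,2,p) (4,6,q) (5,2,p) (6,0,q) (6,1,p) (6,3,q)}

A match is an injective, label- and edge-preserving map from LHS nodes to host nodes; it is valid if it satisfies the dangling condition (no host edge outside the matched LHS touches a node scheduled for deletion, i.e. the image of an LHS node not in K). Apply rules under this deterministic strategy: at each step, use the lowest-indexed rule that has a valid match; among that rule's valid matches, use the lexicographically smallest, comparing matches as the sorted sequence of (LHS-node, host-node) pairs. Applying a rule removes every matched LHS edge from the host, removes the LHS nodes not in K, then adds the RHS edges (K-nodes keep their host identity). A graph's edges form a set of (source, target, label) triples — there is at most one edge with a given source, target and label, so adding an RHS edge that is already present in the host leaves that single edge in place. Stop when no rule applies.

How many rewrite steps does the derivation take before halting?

initial: |V|=7 |E|=12  E = 1-q->0 1-q->3 1-p->6 2-p->1 2-q->2 2-p->6 4-p->2 4-q->6 5-p->2 6-q->0 6-p->1 6-q->3
step 1: apply R0 at {0↦5, 1↦2}  → |V|=6 |E|=10  E = 1-q->0 1-q->3 1-p->6 2-p->1 2-p->6 4-p->2 4-q->6 6-q->0 6-p->1 6-q->3
step 2: apply R2 at {0↦1, 1↦0, 2↦2, 3↦6}  → |V|=6 |E|=8  E = 1-q->0 1-q->3 1-p->6 2-p->1 4-p->2 4-q->6 6-p->1 6-q->3
step 3: apply R2 at {0↦2, 1↦0, 2↦6, 3↦1}  → |V|=6 |E|=6  E = 1-q->3 1-p->6 2-p->1 4-p->2 4-q->6 6-q->3
step 4: apply R2 at {0↦2, 1↦3, 2↦1, 3↦6}  → |V|=6 |E|=4  E = 1-q->3 2-p->1 4-p->2 4-q->6
step 5: apply R1 at {0↦6, 1↦4}  → |V|=5 |E|=3  E = 1-q->3 2-p->1 4-p->2
normal form: no rule applies after step 5

Answer: 5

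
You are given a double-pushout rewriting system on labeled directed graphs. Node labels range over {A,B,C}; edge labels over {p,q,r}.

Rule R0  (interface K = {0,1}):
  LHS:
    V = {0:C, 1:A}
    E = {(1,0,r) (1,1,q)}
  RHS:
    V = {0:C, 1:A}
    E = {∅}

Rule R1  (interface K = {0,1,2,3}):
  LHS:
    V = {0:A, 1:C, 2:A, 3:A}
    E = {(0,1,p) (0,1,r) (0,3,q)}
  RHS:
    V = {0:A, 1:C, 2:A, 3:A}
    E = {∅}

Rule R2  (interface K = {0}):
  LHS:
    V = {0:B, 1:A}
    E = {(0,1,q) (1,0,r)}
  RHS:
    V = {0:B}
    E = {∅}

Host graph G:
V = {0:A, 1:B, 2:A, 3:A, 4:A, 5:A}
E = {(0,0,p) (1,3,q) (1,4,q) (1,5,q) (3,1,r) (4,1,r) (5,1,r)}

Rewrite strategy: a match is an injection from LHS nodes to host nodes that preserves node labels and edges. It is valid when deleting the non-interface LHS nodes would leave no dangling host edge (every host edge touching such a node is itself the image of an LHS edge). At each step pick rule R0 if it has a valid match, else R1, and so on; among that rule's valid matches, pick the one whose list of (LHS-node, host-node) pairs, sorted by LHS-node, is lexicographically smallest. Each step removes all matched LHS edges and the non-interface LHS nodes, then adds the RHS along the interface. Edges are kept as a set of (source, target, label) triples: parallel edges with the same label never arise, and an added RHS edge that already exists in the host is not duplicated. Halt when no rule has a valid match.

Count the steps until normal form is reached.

start.  V:6 E:7  edges: 0-p->0 1-q->3 1-q->4 1-q->5 3-r->1 4-r->1 5-r->1
1. fire R2 via {0↦1, 1↦3}  →  V:5 E:5  edges: 0-p->0 1-q->4 1-q->5 4-r->1 5-r->1
2. fire R2 via {0↦1, 1↦4}  →  V:4 E:3  edges: 0-p->0 1-q->5 5-r->1
3. fire R2 via {0↦1, 1↦5}  →  V:3 E:1  edges: 0-p->0
final graph: no rule applies after step 3

Answer: 3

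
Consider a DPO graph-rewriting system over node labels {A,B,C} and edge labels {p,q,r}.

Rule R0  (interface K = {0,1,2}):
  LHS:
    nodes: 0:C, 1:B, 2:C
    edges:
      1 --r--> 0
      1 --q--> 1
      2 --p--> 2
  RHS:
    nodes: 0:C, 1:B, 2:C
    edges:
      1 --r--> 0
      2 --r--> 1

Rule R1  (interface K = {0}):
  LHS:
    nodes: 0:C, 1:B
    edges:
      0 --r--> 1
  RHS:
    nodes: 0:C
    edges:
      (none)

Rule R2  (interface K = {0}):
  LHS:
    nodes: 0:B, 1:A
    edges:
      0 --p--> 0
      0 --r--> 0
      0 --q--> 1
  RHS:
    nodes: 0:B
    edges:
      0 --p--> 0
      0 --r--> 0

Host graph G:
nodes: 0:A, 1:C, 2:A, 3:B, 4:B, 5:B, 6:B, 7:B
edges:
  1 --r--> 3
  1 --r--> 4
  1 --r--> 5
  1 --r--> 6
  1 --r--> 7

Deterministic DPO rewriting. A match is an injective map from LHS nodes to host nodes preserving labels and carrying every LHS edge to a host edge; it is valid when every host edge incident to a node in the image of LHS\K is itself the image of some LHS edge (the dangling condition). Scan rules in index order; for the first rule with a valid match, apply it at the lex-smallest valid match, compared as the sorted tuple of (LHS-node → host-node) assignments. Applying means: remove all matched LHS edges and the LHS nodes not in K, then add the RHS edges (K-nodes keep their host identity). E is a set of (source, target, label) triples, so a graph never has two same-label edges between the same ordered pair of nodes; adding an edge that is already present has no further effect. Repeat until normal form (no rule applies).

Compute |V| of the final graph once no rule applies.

start.  V:8 E:5  edges: 1-r->3 1-r->4 1-r->5 1-r->6 1-r->7
1. fire R1 via {0↦1, 1↦3}  →  V:7 E:4  edges: 1-r->4 1-r->5 1-r->6 1-r->7
2. fire R1 via {0↦1, 1↦4}  →  V:6 E:3  edges: 1-r->5 1-r->6 1-r->7
3. fire R1 via {0↦1, 1↦5}  →  V:5 E:2  edges: 1-r->6 1-r->7
4. fire R1 via {0↦1, 1↦6}  →  V:4 E:1  edges: 1-r->7
5. fire R1 via {0↦1, 1↦7}  →  V:3 E:0  edges: ∅
halt: no rule applies after step 5
NF nodes: {0:A, 1:C, 2:A}

Answer: 3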